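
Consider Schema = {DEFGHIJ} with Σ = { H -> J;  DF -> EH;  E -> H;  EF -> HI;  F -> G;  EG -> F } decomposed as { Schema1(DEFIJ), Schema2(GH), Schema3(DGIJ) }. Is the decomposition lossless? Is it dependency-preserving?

lossy and not dependency-preserving

Lossless test (chase): applying each FD to every pair of rows produces no changes in the tableau, so no row becomes fully distinguished — the join is lossy.
Dependency preservation: the restricted closure of {H} across the fragments never reaches {J}, so H → J cannot be enforced without a join — not preserved.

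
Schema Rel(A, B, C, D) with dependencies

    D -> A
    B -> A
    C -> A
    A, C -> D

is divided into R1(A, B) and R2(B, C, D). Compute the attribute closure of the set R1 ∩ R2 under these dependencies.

R1 ∩ R2 = {B}.
B → A applies, adding A
Closure: {A, B}.

A, B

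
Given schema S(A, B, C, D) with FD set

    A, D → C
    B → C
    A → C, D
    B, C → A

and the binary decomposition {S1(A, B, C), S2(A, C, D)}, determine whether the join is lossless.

Yes

Common attributes: S1 ∩ S2 = {A, C}.
Closure of {A, C}: A → C, D applies, adding D. So (A, C)⁺ = {A, C, D}.
This closure contains every attribute of S2, so S1 ∩ S2 → S2. The join is lossless.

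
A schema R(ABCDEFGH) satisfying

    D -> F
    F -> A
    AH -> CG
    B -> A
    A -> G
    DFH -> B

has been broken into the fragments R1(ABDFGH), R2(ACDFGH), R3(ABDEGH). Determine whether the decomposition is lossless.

Yes

Chase test. Columns are ABCDEFGH; row i has aⱼ where attribute j ∈ Ri, else bᵢⱼ.
Initial tableau (one row per fragment):
  row 1: a1 a2 b13 a4 b15 a6 a7 a8
  row 2: a1 b22 a3 a4 b25 a6 a7 a8
  row 3: a1 a2 b33 a4 a5 b36 a7 a8
Rows 1 and 3 agree on D; apply D→F and equate their F entries.
Rows 1 and 2 agree on AH; apply AH→CG and equate their CG entries.
Rows 1 and 3 agree on AH; apply AH→CG and equate their CG entries.
Rows 1 and 2 agree on DFH; apply DFH→B and equate their B entries.
Row 3 is now all distinguished symbols — the join is lossless.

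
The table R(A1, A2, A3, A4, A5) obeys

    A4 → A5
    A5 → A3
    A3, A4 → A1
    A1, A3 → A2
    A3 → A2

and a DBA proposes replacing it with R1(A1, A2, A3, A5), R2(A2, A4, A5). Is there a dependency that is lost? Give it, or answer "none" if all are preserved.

Check A3, A4 → A1: no single fragment contains all of {A1, A3, A4}, and the restricted closure of {A3, A4} across the fragments never reaches {A1}.
A4 → A5 is preserved.
A5 → A3 is preserved.
A1, A3 → A2 is preserved.
A3 → A2 is preserved.

A3, A4 → A1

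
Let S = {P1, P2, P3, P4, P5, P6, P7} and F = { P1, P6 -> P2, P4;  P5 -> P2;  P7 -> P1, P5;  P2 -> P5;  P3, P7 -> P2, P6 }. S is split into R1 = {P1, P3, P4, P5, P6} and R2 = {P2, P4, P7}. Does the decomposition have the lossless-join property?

Common attributes: R1 ∩ R2 = {P4}.
No dependency enlarges {P4}, so (P4)⁺ = {P4}.
The closure contains neither all of R1 = {P1, P3, P4, P5, P6} nor all of R2 = {P2, P4, P7}, so the common attributes are not a superkey of either fragment. The join is lossy.

No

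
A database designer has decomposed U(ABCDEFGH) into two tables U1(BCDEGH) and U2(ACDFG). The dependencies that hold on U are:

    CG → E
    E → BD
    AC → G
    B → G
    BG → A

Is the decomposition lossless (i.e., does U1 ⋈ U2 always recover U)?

No

Common attributes: U1 ∩ U2 = {CDG}.
Closure of {CDG}: CG → E applies, adding E; E → BD applies, adding B; BG → A applies, adding A. So (CDG)⁺ = {ABCDEG}.
The closure contains neither all of U1 = {BCDEGH} nor all of U2 = {ACDFG}, so the common attributes are not a superkey of either fragment. The join is lossy.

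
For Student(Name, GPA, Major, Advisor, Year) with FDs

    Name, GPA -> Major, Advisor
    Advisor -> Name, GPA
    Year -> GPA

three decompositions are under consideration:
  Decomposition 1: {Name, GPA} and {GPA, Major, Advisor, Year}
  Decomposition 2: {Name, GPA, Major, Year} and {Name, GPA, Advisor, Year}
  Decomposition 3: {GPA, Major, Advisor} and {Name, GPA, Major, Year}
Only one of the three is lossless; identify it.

Decomposition 1: common = {GPA}, closure = {GPA} → lossy.
Decomposition 2: common = {Name, GPA, Year}, closure = {Name, GPA, Major, Advisor, Year} → lossless.
Decomposition 3: common = {GPA, Major}, closure = {GPA, Major} → lossy.

Decomposition 2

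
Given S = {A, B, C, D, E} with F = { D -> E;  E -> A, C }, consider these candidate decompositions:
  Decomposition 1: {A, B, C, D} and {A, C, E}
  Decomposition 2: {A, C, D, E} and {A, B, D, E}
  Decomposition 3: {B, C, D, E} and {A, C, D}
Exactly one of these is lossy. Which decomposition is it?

Decomposition 1

Decomposition 1: common = {A, C}, closure = {A, C} → lossy.
Decomposition 2: common = {A, D, E}, closure = {A, C, D, E} → lossless.
Decomposition 3: common = {C, D}, closure = {A, C, D, E} → lossless.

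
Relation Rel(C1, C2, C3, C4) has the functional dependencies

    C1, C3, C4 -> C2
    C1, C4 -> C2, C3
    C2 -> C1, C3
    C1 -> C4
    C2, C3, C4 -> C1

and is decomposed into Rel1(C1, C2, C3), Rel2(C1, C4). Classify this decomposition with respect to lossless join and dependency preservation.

Lossless test: (C1)⁺ = {C1, C2, C3, C4}, which contains all of one fragment — lossless.
Dependency preservation: C1, C3, C4 → C2; C1, C4 → C2, C3; C2, C3, C4 → C1 are not contained in any single fragment, but the restricted closure of each left-hand side across the fragments still reaches the right-hand side; the remaining FDs each lie inside some fragment. All dependencies are preserved.

lossless and dependency-preserving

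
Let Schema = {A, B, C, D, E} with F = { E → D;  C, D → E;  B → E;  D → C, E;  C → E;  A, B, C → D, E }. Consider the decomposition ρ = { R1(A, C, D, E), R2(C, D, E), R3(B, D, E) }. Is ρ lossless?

Chase test. Columns are A, B, C, D, E; row i has aⱼ where attribute j ∈ Ri, else bᵢⱼ.
Initial tableau (one row per fragment):
  row 1: a1 b12 a3 a4 a5
  row 2: b21 b22 a3 a4 a5
  row 3: b31 a2 b33 a4 a5
Rows 1 and 3 agree on D; apply D→C, E and equate their C, E entries.
No row becomes fully distinguished — the join is lossy.

No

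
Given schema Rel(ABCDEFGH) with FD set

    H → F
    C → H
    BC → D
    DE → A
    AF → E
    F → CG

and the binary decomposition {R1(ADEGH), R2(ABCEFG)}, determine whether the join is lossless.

Common attributes: R1 ∩ R2 = {AEG}.
No dependency enlarges {AEG}, so (AEG)⁺ = {AEG}.
The closure contains neither all of R1 = {ADEGH} nor all of R2 = {ABCEFG}, so the common attributes are not a superkey of either fragment. The join is lossy.

No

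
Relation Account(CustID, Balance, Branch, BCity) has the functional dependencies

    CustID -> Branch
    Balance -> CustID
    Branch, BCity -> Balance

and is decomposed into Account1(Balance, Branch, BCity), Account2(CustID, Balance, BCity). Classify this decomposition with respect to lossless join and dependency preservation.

Lossless test: (Balance, BCity)⁺ = {CustID, Balance, Branch, BCity}, which contains all of one fragment — lossless.
Dependency preservation: the restricted closure of {CustID} across the fragments never reaches {Branch}, so CustID → Branch cannot be enforced without a join — not preserved.

lossless but not dependency-preserving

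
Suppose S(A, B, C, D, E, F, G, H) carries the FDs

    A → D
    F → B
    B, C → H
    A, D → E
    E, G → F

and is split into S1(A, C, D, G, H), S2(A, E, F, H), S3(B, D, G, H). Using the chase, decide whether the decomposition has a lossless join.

Chase test. Columns are A, B, C, D, E, F, G, H; row i has aⱼ where attribute j ∈ Si, else bᵢⱼ.
Initial tableau (one row per fragment):
  row 1: a1 b12 a3 a4 b15 b16 a7 a8
  row 2: a1 b22 b23 b24 a5 a6 b27 a8
  row 3: b31 a2 b33 a4 b35 b36 a7 a8
Rows 1 and 2 agree on A; apply A→D and equate their D entries.
Rows 1 and 2 agree on A, D; apply A, D→E and equate their E entries.
No row becomes fully distinguished — the join is lossy.

No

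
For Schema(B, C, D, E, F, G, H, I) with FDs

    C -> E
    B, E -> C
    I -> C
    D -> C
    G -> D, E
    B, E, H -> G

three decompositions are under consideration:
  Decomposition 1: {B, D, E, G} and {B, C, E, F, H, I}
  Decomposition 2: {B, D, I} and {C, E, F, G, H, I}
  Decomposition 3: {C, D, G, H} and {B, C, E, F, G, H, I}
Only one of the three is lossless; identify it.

Decomposition 1: common = {B, E}, closure = {B, C, E} → lossy.
Decomposition 2: common = {I}, closure = {C, E, I} → lossy.
Decomposition 3: common = {C, G, H}, closure = {C, D, E, G, H} → lossless.

Decomposition 3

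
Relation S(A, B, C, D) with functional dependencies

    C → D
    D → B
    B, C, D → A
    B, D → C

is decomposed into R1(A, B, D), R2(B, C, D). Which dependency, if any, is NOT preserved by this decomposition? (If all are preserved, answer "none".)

C → D lies within R2.
D → B lies within R1.
B, C, D → A: restricted closure across fragments reaches A.
B, D → C lies within R2.
Every dependency is enforceable on the fragments, so the decomposition is dependency-preserving.

none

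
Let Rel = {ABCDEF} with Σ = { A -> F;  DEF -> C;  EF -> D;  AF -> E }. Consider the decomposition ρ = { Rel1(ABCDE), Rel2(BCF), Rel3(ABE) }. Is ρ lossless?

No

Chase test. Columns are ABCDEF; row i has aⱼ where attribute j ∈ Reli, else bᵢⱼ.
Initial tableau (one row per fragment):
  row 1: a1 a2 a3 a4 a5 b16
  row 2: b21 a2 a3 b24 b25 a6
  row 3: a1 a2 b33 b34 a5 b36
Rows 1 and 3 agree on A; apply A→F and equate their F entries.
Rows 1 and 3 agree on EF; apply EF→D and equate their D entries.
Rows 1 and 3 agree on DEF; apply DEF→C and equate their C entries.
No row becomes fully distinguished — the join is lossy.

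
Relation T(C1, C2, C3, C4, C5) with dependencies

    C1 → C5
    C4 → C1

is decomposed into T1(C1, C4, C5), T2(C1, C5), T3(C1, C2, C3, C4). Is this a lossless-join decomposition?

Yes

Chase test. Columns are C1, C2, C3, C4, C5; row i has aⱼ where attribute j ∈ Ti, else bᵢⱼ.
Initial tableau (one row per fragment):
  row 1: a1 b12 b13 a4 a5
  row 2: a1 b22 b23 b24 a5
  row 3: a1 a2 a3 a4 b35
Rows 1 and 3 agree on C1; apply C1→C5 and equate their C5 entries.
Row 3 is now all distinguished symbols — the join is lossless.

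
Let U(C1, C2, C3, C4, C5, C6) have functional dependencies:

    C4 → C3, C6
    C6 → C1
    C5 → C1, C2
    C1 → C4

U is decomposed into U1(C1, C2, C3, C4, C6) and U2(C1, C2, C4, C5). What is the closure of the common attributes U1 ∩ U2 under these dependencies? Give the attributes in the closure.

U1 ∩ U2 = {C1, C2, C4}.
C4 → C3, C6 applies, adding C3, C6
Closure: {C1, C2, C3, C4, C6}.

C1, C2, C3, C4, C6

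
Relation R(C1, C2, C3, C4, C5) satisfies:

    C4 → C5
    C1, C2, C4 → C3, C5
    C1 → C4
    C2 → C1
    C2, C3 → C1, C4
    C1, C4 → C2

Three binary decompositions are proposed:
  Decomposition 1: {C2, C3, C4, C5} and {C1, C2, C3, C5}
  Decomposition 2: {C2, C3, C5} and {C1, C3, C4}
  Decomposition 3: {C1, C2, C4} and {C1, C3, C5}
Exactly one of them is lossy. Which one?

Decomposition 2

Decomposition 1: common = {C2, C3, C5}, closure = {C1, C2, C3, C4, C5} → lossless.
Decomposition 2: common = {C3}, closure = {C3} → lossy.
Decomposition 3: common = {C1}, closure = {C1, C2, C3, C4, C5} → lossless.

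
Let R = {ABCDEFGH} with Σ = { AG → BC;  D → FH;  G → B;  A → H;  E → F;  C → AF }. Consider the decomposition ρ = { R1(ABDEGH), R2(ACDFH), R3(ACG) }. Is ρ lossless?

Chase test. Columns are ABCDEFGH; row i has aⱼ where attribute j ∈ Ri, else bᵢⱼ.
Initial tableau (one row per fragment):
  row 1: a1 a2 b13 a4 a5 b16 a7 a8
  row 2: a1 b22 a3 a4 b25 a6 b27 a8
  row 3: a1 b32 a3 b34 b35 b36 a7 b38
Rows 1 and 3 agree on AG; apply AG→BC and equate their BC entries.
Rows 1 and 2 agree on D; apply D→FH and equate their FH entries.
Rows 1 and 3 agree on A; apply A→H and equate their H entries.
Rows 1 and 3 agree on C; apply C→AF and equate their AF entries.
Row 1 is now all distinguished symbols — the join is lossless.

Yes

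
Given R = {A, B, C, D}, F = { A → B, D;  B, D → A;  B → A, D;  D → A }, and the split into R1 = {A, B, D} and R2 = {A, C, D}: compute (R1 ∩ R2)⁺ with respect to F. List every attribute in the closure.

R1 ∩ R2 = {A, D}.
A → B, D applies, adding B
Closure: {A, B, D}.

A, B, D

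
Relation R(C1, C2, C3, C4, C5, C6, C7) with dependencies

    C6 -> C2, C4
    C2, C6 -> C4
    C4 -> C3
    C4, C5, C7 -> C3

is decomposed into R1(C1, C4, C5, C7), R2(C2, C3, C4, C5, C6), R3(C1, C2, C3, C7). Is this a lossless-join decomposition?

No

Chase test. Columns are C1, C2, C3, C4, C5, C6, C7; row i has aⱼ where attribute j ∈ Ri, else bᵢⱼ.
Initial tableau (one row per fragment):
  row 1: a1 b12 b13 a4 a5 b16 a7
  row 2: b21 a2 a3 a4 a5 a6 b27
  row 3: a1 a2 a3 b34 b35 b36 a7
Rows 1 and 2 agree on C4; apply C4→C3 and equate their C3 entries.
No row becomes fully distinguished — the join is lossy.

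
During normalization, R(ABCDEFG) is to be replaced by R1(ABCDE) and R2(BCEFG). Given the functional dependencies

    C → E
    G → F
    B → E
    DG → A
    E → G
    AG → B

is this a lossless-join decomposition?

Yes

Common attributes: R1 ∩ R2 = {BCE}.
Closure of {BCE}: E → G applies, adding G; G → F applies, adding F. So (BCE)⁺ = {BCEFG}.
This closure contains every attribute of R2, so R1 ∩ R2 → R2. The join is lossless.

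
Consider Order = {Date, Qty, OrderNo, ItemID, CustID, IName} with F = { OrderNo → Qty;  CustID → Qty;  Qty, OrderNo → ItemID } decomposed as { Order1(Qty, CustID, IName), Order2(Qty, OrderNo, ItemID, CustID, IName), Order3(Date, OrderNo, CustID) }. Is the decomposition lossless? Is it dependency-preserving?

Lossless test (chase): Rows 2 and 3 agree on OrderNo; apply OrderNo→Qty and equate their Qty entries. Rows 2 and 3 agree on Qty, OrderNo; apply Qty, OrderNo→ItemID and equate their ItemID entries. No row becomes fully distinguished — the join is lossy.
Dependency preservation: every FD's attributes lie within a single fragment, so each can be enforced locally — preserved.

lossy but dependency-preserving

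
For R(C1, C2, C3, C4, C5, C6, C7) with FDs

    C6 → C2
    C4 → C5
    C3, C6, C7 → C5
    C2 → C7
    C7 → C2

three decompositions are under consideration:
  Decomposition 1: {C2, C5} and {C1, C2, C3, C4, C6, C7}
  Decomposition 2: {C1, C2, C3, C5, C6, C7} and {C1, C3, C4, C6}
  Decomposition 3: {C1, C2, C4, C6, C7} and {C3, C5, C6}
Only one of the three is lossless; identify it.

Decomposition 1: common = {C2}, closure = {C2, C7} → lossy.
Decomposition 2: common = {C1, C3, C6}, closure = {C1, C2, C3, C5, C6, C7} → lossless.
Decomposition 3: common = {C6}, closure = {C2, C6, C7} → lossy.

Decomposition 2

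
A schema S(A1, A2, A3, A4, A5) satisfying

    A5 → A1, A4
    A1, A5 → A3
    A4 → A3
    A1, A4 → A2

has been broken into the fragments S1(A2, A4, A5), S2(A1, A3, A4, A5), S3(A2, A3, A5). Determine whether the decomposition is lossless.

Yes

Chase test. Columns are A1, A2, A3, A4, A5; row i has aⱼ where attribute j ∈ Si, else bᵢⱼ.
Initial tableau (one row per fragment):
  row 1: b11 a2 b13 a4 a5
  row 2: a1 b22 a3 a4 a5
  row 3: b31 a2 a3 b34 a5
Rows 1 and 2 agree on A5; apply A5→A1, A4 and equate their A1, A4 entries.
Rows 1 and 3 agree on A5; apply A5→A1, A4 and equate their A1, A4 entries.
Rows 1 and 2 agree on A1, A5; apply A1, A5→A3 and equate their A3 entries.
Rows 1 and 2 agree on A1, A4; apply A1, A4→A2 and equate their A2 entries.
Row 1 is now all distinguished symbols — the join is lossless.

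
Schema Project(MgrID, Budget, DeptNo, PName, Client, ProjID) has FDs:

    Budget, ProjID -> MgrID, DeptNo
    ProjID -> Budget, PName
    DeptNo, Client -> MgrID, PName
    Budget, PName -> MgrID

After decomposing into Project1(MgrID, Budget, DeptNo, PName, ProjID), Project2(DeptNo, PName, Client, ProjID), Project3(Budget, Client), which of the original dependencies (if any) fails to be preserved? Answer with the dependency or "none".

DeptNo, Client -> MgrID, PName

Check DeptNo, Client → MgrID, PName: no single fragment contains all of {MgrID, DeptNo, PName, Client}, and the restricted closure of {DeptNo, Client} across the fragments never reaches {MgrID, PName}.
Budget, ProjID → MgrID, DeptNo is preserved.
ProjID → Budget, PName is preserved.
Budget, PName → MgrID is preserved.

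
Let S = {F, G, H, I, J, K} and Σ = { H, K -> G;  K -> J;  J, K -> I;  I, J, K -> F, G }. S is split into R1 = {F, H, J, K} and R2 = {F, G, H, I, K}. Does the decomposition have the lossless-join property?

Common attributes: R1 ∩ R2 = {F, H, K}.
Closure of {F, H, K}: H, K → G applies, adding G; K → J applies, adding J; J, K → I applies, adding I. So (F, H, K)⁺ = {F, G, H, I, J, K}.
This closure contains every attribute of R1, so R1 ∩ R2 → R1. The join is lossless.

Yes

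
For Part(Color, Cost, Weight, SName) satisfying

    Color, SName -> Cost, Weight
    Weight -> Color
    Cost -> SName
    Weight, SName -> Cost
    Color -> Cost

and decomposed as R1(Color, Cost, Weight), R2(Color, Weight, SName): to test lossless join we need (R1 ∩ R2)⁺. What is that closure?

R1 ∩ R2 = {Color, Weight}.
Color → Cost applies, adding Cost
Cost → SName applies, adding SName
Closure: {Color, Cost, Weight, SName}.

Color, Cost, Weight, SName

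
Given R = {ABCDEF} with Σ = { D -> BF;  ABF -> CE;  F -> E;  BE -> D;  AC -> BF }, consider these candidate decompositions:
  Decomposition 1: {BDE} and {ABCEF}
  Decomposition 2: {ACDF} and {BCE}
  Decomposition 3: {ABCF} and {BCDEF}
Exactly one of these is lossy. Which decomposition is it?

Decomposition 1: common = {BE}, closure = {BDEF} → lossless.
Decomposition 2: common = {C}, closure = {C} → lossy.
Decomposition 3: common = {BCF}, closure = {BCDEF} → lossless.

Decomposition 2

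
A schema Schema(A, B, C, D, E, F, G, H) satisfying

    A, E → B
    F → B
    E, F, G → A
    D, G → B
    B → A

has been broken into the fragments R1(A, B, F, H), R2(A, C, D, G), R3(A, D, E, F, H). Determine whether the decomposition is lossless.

No

Chase test. Columns are A, B, C, D, E, F, G, H; row i has aⱼ where attribute j ∈ Ri, else bᵢⱼ.
Initial tableau (one row per fragment):
  row 1: a1 a2 b13 b14 b15 a6 b17 a8
  row 2: a1 b22 a3 a4 b25 b26 a7 b28
  row 3: a1 b32 b33 a4 a5 a6 b37 a8
Rows 1 and 3 agree on F; apply F→B and equate their B entries.
No row becomes fully distinguished — the join is lossy.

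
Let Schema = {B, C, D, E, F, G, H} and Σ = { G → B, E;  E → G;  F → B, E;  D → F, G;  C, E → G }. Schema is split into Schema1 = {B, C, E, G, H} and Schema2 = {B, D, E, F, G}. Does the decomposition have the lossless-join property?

No

Common attributes: Schema1 ∩ Schema2 = {B, E, G}.
No dependency enlarges {B, E, G}, so (B, E, G)⁺ = {B, E, G}.
The closure contains neither all of Schema1 = {B, C, E, G, H} nor all of Schema2 = {B, D, E, F, G}, so the common attributes are not a superkey of either fragment. The join is lossy.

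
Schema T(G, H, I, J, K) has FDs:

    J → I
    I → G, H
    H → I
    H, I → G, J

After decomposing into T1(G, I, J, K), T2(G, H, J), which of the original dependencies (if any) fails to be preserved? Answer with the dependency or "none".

J → I lies within T1.
I → G, H: restricted closure across fragments reaches G, H.
H → I: restricted closure across fragments reaches I.
H, I → G, J: restricted closure across fragments reaches G, J.
Every dependency is enforceable on the fragments, so the decomposition is dependency-preserving.

none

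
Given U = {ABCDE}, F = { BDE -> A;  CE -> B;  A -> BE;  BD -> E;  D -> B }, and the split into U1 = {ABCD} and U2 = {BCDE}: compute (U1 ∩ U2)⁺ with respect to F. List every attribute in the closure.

ABCDE

U1 ∩ U2 = {BCD}.
BD → E applies, adding E
BDE → A applies, adding A
Closure: {ABCDE}.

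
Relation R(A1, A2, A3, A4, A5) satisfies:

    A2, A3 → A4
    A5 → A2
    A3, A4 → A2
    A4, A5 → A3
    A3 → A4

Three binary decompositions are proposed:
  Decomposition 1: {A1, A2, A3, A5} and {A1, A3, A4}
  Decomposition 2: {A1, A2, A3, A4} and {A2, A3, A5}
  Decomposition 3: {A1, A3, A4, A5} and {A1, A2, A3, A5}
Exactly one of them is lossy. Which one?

Decomposition 1: common = {A1, A3}, closure = {A1, A2, A3, A4} → lossless.
Decomposition 2: common = {A2, A3}, closure = {A2, A3, A4} → lossy.
Decomposition 3: common = {A1, A3, A5}, closure = {A1, A2, A3, A4, A5} → lossless.

Decomposition 2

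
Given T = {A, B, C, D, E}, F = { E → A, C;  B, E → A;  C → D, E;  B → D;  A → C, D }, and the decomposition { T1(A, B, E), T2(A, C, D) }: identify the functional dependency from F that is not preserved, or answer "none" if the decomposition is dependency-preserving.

Check B → D: no single fragment contains all of {B, D}, and the restricted closure of {B} across the fragments never reaches {D}.
E → A, C is preserved.
B, E → A is preserved.
C → D, E is preserved.
A → C, D is preserved.

B → D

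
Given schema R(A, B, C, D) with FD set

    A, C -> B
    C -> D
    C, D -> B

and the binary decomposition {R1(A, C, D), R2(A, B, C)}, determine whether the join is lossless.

Yes

Common attributes: R1 ∩ R2 = {A, C}.
Closure of {A, C}: A, C → B applies, adding B; C → D applies, adding D. So (A, C)⁺ = {A, B, C, D}.
This closure contains every attribute of R1, so R1 ∩ R2 → R1. The join is lossless.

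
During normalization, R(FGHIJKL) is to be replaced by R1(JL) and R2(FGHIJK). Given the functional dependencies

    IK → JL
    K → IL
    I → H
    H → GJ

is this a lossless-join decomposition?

Common attributes: R1 ∩ R2 = {J}.
No dependency enlarges {J}, so (J)⁺ = {J}.
The closure contains neither all of R1 = {JL} nor all of R2 = {FGHIJK}, so the common attributes are not a superkey of either fragment. The join is lossy.

No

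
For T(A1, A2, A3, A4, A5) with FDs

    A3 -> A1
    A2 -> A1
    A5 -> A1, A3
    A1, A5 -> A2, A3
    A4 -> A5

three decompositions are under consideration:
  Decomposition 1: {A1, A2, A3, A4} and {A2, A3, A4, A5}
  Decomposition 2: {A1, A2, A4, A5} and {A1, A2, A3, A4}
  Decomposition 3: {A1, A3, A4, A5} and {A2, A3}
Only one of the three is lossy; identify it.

Decomposition 3

Decomposition 1: common = {A2, A3, A4}, closure = {A1, A2, A3, A4, A5} → lossless.
Decomposition 2: common = {A1, A2, A4}, closure = {A1, A2, A3, A4, A5} → lossless.
Decomposition 3: common = {A3}, closure = {A1, A3} → lossy.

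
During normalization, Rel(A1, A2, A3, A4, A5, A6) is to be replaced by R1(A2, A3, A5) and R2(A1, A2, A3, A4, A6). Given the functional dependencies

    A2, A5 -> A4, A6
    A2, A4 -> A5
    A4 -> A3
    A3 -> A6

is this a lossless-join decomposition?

Common attributes: R1 ∩ R2 = {A2, A3}.
Closure of {A2, A3}: A3 → A6 applies, adding A6. So (A2, A3)⁺ = {A2, A3, A6}.
The closure contains neither all of R1 = {A2, A3, A5} nor all of R2 = {A1, A2, A3, A4, A6}, so the common attributes are not a superkey of either fragment. The join is lossy.

No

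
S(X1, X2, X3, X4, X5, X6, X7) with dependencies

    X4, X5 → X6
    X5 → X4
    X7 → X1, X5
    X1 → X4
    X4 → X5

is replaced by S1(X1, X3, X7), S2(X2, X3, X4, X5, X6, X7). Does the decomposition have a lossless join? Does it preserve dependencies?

Lossless test: (X3, X7)⁺ = {X1, X3, X4, X5, X6, X7}, which contains all of one fragment — lossless.
Dependency preservation: the restricted closure of {X1} across the fragments never reaches {X4}, so X1 → X4 cannot be enforced without a join — not preserved.

lossless but not dependency-preserving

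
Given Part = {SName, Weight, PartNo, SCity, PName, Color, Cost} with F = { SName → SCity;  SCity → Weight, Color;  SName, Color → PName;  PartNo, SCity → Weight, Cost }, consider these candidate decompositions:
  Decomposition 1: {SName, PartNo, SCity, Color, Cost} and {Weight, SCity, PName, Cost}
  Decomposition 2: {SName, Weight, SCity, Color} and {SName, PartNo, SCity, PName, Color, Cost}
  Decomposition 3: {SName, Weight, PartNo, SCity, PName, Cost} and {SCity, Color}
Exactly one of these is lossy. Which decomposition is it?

Decomposition 1: common = {SCity, Cost}, closure = {Weight, SCity, Color, Cost} → lossy.
Decomposition 2: common = {SName, SCity, Color}, closure = {SName, Weight, SCity, PName, Color} → lossless.
Decomposition 3: common = {SCity}, closure = {Weight, SCity, Color} → lossless.

Decomposition 1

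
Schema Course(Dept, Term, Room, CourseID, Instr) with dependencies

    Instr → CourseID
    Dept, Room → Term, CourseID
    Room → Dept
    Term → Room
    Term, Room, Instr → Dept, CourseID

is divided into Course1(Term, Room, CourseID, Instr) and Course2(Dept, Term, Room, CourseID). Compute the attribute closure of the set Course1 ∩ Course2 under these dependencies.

Course1 ∩ Course2 = {Term, Room, CourseID}.
Room → Dept applies, adding Dept
Closure: {Dept, Term, Room, CourseID}.

Dept, Term, Room, CourseID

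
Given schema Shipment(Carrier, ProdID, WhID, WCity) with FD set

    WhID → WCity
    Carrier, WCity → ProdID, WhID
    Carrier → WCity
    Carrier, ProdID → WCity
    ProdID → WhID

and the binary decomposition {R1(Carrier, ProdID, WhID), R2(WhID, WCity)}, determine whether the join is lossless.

Yes

Common attributes: R1 ∩ R2 = {WhID}.
Closure of {WhID}: WhID → WCity applies, adding WCity. So (WhID)⁺ = {WhID, WCity}.
This closure contains every attribute of R2, so R1 ∩ R2 → R2. The join is lossless.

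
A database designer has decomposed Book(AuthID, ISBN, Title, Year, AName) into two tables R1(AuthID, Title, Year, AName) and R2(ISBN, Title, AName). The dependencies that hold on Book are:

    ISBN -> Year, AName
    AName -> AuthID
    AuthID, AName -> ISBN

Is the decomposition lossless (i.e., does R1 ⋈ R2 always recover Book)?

Common attributes: R1 ∩ R2 = {Title, AName}.
Closure of {Title, AName}: AName → AuthID applies, adding AuthID; AuthID, AName → ISBN applies, adding ISBN; ISBN → Year, AName applies, adding Year. So (Title, AName)⁺ = {AuthID, ISBN, Title, Year, AName}.
This closure contains every attribute of R1, so R1 ∩ R2 → R1. The join is lossless.

Yes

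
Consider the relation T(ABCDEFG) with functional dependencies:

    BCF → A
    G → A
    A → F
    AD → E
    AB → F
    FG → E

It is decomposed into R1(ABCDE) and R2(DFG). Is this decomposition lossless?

Common attributes: R1 ∩ R2 = {D}.
No dependency enlarges {D}, so (D)⁺ = {D}.
The closure contains neither all of R1 = {ABCDE} nor all of R2 = {DFG}, so the common attributes are not a superkey of either fragment. The join is lossy.

No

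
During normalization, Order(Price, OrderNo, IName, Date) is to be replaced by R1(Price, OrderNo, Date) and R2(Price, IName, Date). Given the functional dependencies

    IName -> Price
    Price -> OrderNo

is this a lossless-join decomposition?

Yes

Common attributes: R1 ∩ R2 = {Price, Date}.
Closure of {Price, Date}: Price → OrderNo applies, adding OrderNo. So (Price, Date)⁺ = {Price, OrderNo, Date}.
This closure contains every attribute of R1, so R1 ∩ R2 → R1. The join is lossless.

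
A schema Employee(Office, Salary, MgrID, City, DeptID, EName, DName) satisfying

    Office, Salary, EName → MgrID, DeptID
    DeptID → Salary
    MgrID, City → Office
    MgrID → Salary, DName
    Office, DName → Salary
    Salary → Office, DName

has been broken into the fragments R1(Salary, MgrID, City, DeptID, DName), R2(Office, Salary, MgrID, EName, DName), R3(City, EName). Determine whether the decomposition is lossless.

Chase test. Columns are Office, Salary, MgrID, City, DeptID, EName, DName; row i has aⱼ where attribute j ∈ Ri, else bᵢⱼ.
Initial tableau (one row per fragment):
  row 1: b11 a2 a3 a4 a5 b16 a7
  row 2: a1 a2 a3 b24 b25 a6 a7
  row 3: b31 b32 b33 a4 b35 a6 b37
Rows 1 and 2 agree on Salary; apply Salary→Office, DName and equate their Office, DName entries.
No row becomes fully distinguished — the join is lossy.

No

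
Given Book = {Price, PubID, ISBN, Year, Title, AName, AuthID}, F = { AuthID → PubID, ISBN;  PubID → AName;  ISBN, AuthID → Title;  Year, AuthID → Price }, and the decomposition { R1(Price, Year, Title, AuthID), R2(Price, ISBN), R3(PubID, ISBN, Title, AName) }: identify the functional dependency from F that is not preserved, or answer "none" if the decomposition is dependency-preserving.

Check AuthID → PubID, ISBN: no single fragment contains all of {PubID, ISBN, AuthID}, and the restricted closure of {AuthID} across the fragments never reaches {PubID, ISBN}.
PubID → AName is preserved.
ISBN, AuthID → Title is preserved.
Year, AuthID → Price is preserved.

AuthID → PubID, ISBN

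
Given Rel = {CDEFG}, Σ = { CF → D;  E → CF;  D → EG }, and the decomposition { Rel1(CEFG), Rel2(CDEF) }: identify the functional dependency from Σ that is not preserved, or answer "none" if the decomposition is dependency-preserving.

none

CF → D lies within Rel2.
E → CF lies within Rel1.
D → EG: restricted closure across fragments reaches EG.
Every dependency is enforceable on the fragments, so the decomposition is dependency-preserving.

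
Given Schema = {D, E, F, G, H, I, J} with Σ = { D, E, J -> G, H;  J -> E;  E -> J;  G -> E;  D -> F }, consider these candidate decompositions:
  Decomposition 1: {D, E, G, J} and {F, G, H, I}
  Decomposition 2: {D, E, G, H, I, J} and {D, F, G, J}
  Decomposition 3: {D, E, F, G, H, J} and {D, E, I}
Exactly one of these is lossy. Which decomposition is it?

Decomposition 1: common = {G}, closure = {E, G, J} → lossy.
Decomposition 2: common = {D, G, J}, closure = {D, E, F, G, H, J} → lossless.
Decomposition 3: common = {D, E}, closure = {D, E, F, G, H, J} → lossless.

Decomposition 1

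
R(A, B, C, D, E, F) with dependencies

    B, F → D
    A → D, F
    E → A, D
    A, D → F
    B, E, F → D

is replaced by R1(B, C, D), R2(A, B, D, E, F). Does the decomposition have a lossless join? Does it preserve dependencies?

Lossless test: (B, D)⁺ = {B, D}, which is a superkey of neither fragment — lossy.
Dependency preservation: every FD's attributes lie within a single fragment, so each can be enforced locally — preserved.

lossy but dependency-preserving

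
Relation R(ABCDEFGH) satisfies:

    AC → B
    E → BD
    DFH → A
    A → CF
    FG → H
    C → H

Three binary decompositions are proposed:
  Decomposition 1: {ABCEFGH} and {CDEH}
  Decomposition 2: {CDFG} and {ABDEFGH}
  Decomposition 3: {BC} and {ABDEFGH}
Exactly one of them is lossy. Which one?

Decomposition 1: common = {CEH}, closure = {BCDEH} → lossless.
Decomposition 2: common = {DFG}, closure = {ABCDFGH} → lossless.
Decomposition 3: common = {B}, closure = {B} → lossy.

Decomposition 3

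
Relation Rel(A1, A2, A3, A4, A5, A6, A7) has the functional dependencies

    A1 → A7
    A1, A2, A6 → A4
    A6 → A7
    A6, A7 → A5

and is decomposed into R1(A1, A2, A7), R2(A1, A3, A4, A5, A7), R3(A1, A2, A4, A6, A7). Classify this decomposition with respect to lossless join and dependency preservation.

Lossless test (chase): applying each FD to every pair of rows produces no changes in the tableau, so no row becomes fully distinguished — the join is lossy.
Dependency preservation: the restricted closure of {A6, A7} across the fragments never reaches {A5}, so A6, A7 → A5 cannot be enforced without a join — not preserved.

lossy and not dependency-preserving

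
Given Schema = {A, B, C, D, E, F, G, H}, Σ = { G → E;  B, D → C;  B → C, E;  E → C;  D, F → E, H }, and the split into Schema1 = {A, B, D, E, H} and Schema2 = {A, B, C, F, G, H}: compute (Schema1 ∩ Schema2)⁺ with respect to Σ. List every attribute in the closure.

A, B, C, E, H

Schema1 ∩ Schema2 = {A, B, H}.
B → C, E applies, adding C, E
Closure: {A, B, C, E, H}.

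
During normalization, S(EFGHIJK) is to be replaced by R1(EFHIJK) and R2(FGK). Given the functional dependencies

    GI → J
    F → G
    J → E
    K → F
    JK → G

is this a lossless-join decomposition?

Common attributes: R1 ∩ R2 = {FK}.
Closure of {FK}: F → G applies, adding G. So (FK)⁺ = {FGK}.
This closure contains every attribute of R2, so R1 ∩ R2 → R2. The join is lossless.

Yes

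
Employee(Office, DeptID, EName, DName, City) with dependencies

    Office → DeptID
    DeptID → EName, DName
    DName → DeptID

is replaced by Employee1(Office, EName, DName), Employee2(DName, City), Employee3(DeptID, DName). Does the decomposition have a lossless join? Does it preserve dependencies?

lossy but dependency-preserving

Lossless test (chase): Rows 1 and 2 agree on DName; apply DName→DeptID and equate their DeptID entries. Rows 1 and 3 agree on DName; apply DName→DeptID and equate their DeptID entries. Rows 1 and 2 agree on DeptID; apply DeptID→EName, DName and equate their EName, DName entries. Rows 1 and 3 agree on DeptID; apply DeptID→EName, DName and equate their EName, DName entries. No row becomes fully distinguished — the join is lossy.
Dependency preservation: Office → DeptID; DeptID → EName, DName are not contained in any single fragment, but the restricted closure of each left-hand side across the fragments still reaches the right-hand side; the remaining FDs each lie inside some fragment. All dependencies are preserved.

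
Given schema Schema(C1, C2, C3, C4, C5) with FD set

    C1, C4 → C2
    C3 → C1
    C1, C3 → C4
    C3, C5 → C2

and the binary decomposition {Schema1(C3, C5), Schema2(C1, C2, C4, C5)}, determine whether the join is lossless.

No

Common attributes: Schema1 ∩ Schema2 = {C5}.
No dependency enlarges {C5}, so (C5)⁺ = {C5}.
The closure contains neither all of Schema1 = {C3, C5} nor all of Schema2 = {C1, C2, C4, C5}, so the common attributes are not a superkey of either fragment. The join is lossy.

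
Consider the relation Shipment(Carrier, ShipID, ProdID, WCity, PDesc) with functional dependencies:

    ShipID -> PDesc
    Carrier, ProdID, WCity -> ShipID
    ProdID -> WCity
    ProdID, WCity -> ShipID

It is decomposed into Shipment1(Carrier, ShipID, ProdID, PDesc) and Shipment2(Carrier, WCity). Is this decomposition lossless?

No

Common attributes: Shipment1 ∩ Shipment2 = {Carrier}.
No dependency enlarges {Carrier}, so (Carrier)⁺ = {Carrier}.
The closure contains neither all of Shipment1 = {Carrier, ShipID, ProdID, PDesc} nor all of Shipment2 = {Carrier, WCity}, so the common attributes are not a superkey of either fragment. The join is lossy.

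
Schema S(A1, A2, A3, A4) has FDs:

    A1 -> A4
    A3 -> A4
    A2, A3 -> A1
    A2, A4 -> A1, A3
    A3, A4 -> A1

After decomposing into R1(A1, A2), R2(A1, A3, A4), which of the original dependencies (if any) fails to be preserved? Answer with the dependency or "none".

Check A2, A4 → A1, A3: no single fragment contains all of {A1, A2, A3, A4}, and the restricted closure of {A2, A4} across the fragments never reaches {A1, A3}.
A1 → A4 is preserved.
A3 → A4 is preserved.
A2, A3 → A1 is preserved.
A3, A4 → A1 is preserved.

A2, A4 -> A1, A3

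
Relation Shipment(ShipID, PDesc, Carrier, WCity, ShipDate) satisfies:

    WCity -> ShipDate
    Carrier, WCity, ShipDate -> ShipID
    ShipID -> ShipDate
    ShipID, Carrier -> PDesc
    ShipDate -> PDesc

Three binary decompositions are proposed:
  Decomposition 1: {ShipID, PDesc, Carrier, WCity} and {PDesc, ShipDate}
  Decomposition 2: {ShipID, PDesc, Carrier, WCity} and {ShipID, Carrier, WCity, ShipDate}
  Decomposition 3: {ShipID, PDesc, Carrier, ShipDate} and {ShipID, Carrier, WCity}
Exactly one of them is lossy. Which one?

Decomposition 1: common = {PDesc}, closure = {PDesc} → lossy.
Decomposition 2: common = {ShipID, Carrier, WCity}, closure = {ShipID, PDesc, Carrier, WCity, ShipDate} → lossless.
Decomposition 3: common = {ShipID, Carrier}, closure = {ShipID, PDesc, Carrier, ShipDate} → lossless.

Decomposition 1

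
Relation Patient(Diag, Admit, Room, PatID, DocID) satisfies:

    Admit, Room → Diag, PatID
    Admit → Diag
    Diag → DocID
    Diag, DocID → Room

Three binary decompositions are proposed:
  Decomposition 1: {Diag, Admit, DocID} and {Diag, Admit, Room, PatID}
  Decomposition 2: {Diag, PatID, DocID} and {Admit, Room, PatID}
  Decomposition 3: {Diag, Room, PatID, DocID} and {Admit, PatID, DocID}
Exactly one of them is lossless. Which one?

Decomposition 1: common = {Diag, Admit}, closure = {Diag, Admit, Room, PatID, DocID} → lossless.
Decomposition 2: common = {PatID}, closure = {PatID} → lossy.
Decomposition 3: common = {PatID, DocID}, closure = {PatID, DocID} → lossy.

Decomposition 1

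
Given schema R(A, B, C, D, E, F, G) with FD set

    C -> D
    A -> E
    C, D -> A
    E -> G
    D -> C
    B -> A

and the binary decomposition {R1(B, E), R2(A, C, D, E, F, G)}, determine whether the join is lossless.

No

Common attributes: R1 ∩ R2 = {E}.
Closure of {E}: E → G applies, adding G. So (E)⁺ = {E, G}.
The closure contains neither all of R1 = {B, E} nor all of R2 = {A, C, D, E, F, G}, so the common attributes are not a superkey of either fragment. The join is lossy.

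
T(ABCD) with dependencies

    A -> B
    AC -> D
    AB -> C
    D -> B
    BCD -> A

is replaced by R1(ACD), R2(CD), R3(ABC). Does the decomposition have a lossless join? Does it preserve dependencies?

lossless but not dependency-preserving

Lossless test (chase): Rows 1 and 3 agree on A; apply A→B and equate their B entries. Rows 1 and 3 agree on AC; apply AC→D and equate their D entries. Rows 1 and 2 agree on D; apply D→B and equate their B entries. Rows 1 and 2 agree on BCD; apply BCD→A and equate their A entries. Row 1 is now all distinguished symbols — the join is lossless.
Dependency preservation: the restricted closure of {D} across the fragments never reaches {B}, so D → B cannot be enforced without a join — not preserved.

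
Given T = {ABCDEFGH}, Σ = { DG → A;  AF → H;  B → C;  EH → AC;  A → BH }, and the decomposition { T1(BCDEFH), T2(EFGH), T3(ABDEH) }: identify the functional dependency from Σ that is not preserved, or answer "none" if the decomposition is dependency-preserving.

DG → A

Check DG → A: no single fragment contains all of {ADG}, and the restricted closure of {DG} across the fragments never reaches {A}.
AF → H is preserved.
B → C is preserved.
EH → AC is preserved.
A → BH is preserved.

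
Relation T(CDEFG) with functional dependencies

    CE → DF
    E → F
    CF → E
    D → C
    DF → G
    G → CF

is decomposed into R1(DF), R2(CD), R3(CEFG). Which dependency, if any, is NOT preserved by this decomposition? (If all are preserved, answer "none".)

CE → DF

Check CE → DF: no single fragment contains all of {CDEF}, and the restricted closure of {CE} across the fragments never reaches {DF}.
E → F is preserved.
CF → E is preserved.
D → C is preserved.
DF → G is preserved.
G → CF is preserved.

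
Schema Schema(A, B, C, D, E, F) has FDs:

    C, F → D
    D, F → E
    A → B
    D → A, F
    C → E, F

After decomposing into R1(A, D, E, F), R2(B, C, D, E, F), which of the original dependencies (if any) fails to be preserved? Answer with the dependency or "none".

Check A → B: no single fragment contains all of {A, B}, and the restricted closure of {A} across the fragments never reaches {B}.
C, F → D is preserved.
D, F → E is preserved.
D → A, F is preserved.
C → E, F is preserved.

A → B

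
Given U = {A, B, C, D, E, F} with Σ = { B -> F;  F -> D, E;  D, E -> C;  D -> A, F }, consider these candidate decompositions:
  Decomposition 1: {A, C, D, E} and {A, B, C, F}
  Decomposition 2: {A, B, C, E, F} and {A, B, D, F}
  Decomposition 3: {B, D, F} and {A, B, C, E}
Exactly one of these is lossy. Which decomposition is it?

Decomposition 1

Decomposition 1: common = {A, C}, closure = {A, C} → lossy.
Decomposition 2: common = {A, B, F}, closure = {A, B, C, D, E, F} → lossless.
Decomposition 3: common = {B}, closure = {A, B, C, D, E, F} → lossless.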